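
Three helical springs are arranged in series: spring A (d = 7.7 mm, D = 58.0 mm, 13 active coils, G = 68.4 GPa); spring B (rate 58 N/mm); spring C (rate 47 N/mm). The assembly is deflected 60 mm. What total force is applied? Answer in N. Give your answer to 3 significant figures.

488 N

k_A = Gd⁴/(8D³N_a) = (68.4×10³)(7.7⁴)/(8·58.0³·13) = 11.85 N/mm
Series: 1/k_eq = 1/11.85 + 1/58 + 1/47 = 0.12291; k_eq = 8.1361 N/mm
F = k_eq·δ = 8.1361·60 = 488.16 N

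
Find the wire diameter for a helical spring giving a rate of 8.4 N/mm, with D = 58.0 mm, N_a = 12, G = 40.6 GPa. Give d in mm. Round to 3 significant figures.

7.89 mm

d = (8D³N_a·k / G)^(1/4) = (8·58.0³·12·8.4 / (40.6×10³))^0.25
  = (3875.3)^0.25 = 7.8900 mm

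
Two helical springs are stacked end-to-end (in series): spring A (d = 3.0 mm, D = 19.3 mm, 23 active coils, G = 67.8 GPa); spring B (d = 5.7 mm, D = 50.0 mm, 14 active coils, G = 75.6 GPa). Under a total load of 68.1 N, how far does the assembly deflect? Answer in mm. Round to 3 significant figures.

28.3 mm

k_A = Gd⁴/(8D³N_a) = (67.8×10³)(3.0⁴)/(8·19.3³·23) = 4.1517 N/mm
k_B = Gd⁴/(8D³N_a) = (75.6×10³)(5.7⁴)/(8·50.0³·14) = 5.7002 N/mm
Series: 1/k_eq = 1/4.1517 + 1/5.7002 = 0.4163; k_eq = 2.4021 N/mm
δ = F/k_eq = 68.1/2.4021 = 28.35 mm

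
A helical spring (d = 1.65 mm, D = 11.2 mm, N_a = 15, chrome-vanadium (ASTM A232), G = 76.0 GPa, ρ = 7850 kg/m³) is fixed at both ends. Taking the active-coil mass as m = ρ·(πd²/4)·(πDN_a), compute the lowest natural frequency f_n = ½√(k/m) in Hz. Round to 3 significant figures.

k = Gd⁴/(8D³N_a) = (76.0×10³)(1.65⁴)/(8·11.2³·15) = 3.3413 N/mm = 3341.3 N/m
Wire length L = πDN_a = π·11.2·15 = 527.79 mm
m = ρ·(πd²/4)·L = 7850 × 2.1382×10⁻⁶ m² × 0.52779 m = 0.008859 kg
f_n = ½√(k/m) = 0.5·√(3341.3/0.008859) = 0.5·√(3.7716e+05) = 307.07 Hz

307 Hz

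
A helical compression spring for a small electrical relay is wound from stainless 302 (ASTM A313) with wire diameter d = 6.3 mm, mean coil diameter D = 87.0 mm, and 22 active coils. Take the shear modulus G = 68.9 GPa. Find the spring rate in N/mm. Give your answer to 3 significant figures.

0.937 N/mm

k = Gd⁴/(8D³N_a) = (68.9×10³ × 6.3⁴) / (8 × 87.0³ × 22)
  = 1.08538e+08 / 1.15897e+08 = 0.93651 N/mm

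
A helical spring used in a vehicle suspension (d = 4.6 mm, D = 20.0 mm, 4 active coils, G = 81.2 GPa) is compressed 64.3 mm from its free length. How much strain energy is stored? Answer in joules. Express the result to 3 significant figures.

294 J

k = Gd⁴/(8D³N_a) = (81.2×10³)(4.6⁴)/(8·20.0³·4) = 142.02 N/mm
U = ½kδ² = 0.5 × 142.02 × 64.3² = 2.9359e+05 N·mm = 293.59 J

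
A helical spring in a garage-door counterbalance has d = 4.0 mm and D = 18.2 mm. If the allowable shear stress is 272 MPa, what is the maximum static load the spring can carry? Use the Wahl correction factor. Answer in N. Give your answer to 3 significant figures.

C = D/d = 18.2/4.0 = 4.5500
K_W = (4C−1)/(4C−4) + 0.615/C = 17.200/14.200 + 0.1352 = 1.3464
τ_max = K·8FD/(πd³) → F_max = τ_allow·πd³/(8DK)
F_max = 272·π·4.0³/(8·18.2·1.3464) = 54689/196.04 = 278.97 N

279 N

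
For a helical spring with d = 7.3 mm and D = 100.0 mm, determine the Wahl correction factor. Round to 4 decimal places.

C = D/d = 100.0/7.3 = 13.6986
K_W = (4C−1)/(4C−4) + 0.615/C = 53.795/50.795 + 0.0449 = 1.1040

1.1040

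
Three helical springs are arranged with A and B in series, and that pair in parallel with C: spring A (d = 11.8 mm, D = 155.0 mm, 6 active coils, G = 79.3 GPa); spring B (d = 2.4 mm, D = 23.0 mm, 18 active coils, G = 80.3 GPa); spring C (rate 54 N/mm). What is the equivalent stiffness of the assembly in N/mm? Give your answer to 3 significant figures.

55.3 N/mm

k_A = Gd⁴/(8D³N_a) = (79.3×10³)(11.8⁴)/(8·155.0³·6) = 8.6013 N/mm
k_B = Gd⁴/(8D³N_a) = (80.3×10³)(2.4⁴)/(8·23.0³·18) = 1.5206 N/mm
Springs A,B series: k_AB = 1/(1/8.6013+1/1.5206) = 1.2922 N/mm; parallel with C: k_eq = 1.2922+54 = 55.292 N/mm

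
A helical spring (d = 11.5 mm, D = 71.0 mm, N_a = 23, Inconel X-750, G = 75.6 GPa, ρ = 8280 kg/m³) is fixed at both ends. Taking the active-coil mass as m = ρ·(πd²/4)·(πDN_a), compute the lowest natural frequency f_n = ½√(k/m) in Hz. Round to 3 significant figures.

33.7 Hz

k = Gd⁴/(8D³N_a) = (75.6×10³)(11.5⁴)/(8·71.0³·23) = 20.078 N/mm = 20078 N/m
Wire length L = πDN_a = π·71.0·23 = 5130.2 mm
m = ρ·(πd²/4)·L = 8280 × 103.87×10⁻⁶ m² × 5.1302 m = 4.4122 kg
f_n = ½√(k/m) = 0.5·√(20078/4.4122) = 0.5·√(4550.6) = 33.729 Hz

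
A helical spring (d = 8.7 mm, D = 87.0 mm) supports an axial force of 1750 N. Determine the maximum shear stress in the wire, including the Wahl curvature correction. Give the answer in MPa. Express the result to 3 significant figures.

Spring index C = D/d = 87.0/8.7 = 10.0000
K_W = (4C−1)/(4C−4) + 0.615/C = 39.000/36.000 + 0.0615 = 1.1448
τ₀ = 8FD/(πd³) = 8·1750·87.0/(π·8.7³) = 1.218e+06/2068.7 = 588.76 MPa
τ_max = K·τ₀ = 1.1448 × 588.76 = 674.03 MPa

674 MPa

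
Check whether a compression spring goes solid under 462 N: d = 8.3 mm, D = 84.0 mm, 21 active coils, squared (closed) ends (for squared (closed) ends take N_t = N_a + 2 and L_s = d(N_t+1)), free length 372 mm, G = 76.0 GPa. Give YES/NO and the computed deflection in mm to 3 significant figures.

k = Gd⁴/(8D³N_a) = (76.0×10³)(8.3⁴)/(8·84.0³·21) = 3.6223 N/mm
N_t = 23; L_s = 8.3·24 = 199.2 mm; δ_solid = L₀ − L_s = 372 − 199.2 = 172.8 mm
δ = F/k = 462/3.6223 = 127.54 mm
δ < δ_solid → spring does not go solid

NO, δ = 128 mm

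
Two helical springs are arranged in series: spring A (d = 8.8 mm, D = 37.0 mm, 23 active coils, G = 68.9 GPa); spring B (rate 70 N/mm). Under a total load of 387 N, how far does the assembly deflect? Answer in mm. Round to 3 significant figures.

k_A = Gd⁴/(8D³N_a) = (68.9×10³)(8.8⁴)/(8·37.0³·23) = 44.333 N/mm
Series: 1/k_eq = 1/44.333 + 1/70 = 0.036842; k_eq = 27.143 N/mm
δ = F/k_eq = 387/27.143 = 14.258 mm

14.3 mm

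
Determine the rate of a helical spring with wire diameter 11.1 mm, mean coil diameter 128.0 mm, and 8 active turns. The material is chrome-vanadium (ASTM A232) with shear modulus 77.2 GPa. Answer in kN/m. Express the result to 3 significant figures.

k = Gd⁴/(8D³N_a) = (77.2×10³ × 11.1⁴) / (8 × 128.0³ × 8)
  = 1.17195e+09 / 1.34218e+08 = 8.7317 N/mm

8.73 kN/m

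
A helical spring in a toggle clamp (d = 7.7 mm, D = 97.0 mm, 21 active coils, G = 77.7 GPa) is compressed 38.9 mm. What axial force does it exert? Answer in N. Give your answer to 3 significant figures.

k = Gd⁴/(8D³N_a) = (77.7×10³)(7.7⁴)/(8·97.0³·21) = 1.7814 N/mm
F = k·δ = 1.7814 × 38.9 = 69.296 N

69.3 N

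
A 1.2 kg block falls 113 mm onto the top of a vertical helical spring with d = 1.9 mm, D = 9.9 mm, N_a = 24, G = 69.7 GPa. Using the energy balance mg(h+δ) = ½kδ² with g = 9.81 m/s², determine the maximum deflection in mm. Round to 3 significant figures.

k = Gd⁴/(8D³N_a) = (69.7×10³)(1.9⁴)/(8·9.9³·24) = 4.8757 N/mm
W = mg = 1.2 × 9.81 = 11.772 N
½kδ² − Wδ − Wh = 0 → δ = (W + √(W² + 2kWh))/k
δ = (11.772 + √(138.58 + 12971.8))/4.8757 = (11.772 + 114.5)/4.8757 = 25.898 mm

25.9 mm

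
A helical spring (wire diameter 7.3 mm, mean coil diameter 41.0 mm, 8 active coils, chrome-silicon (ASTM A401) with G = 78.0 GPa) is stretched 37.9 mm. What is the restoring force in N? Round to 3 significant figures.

1900 N

k = Gd⁴/(8D³N_a) = (78.0×10³)(7.3⁴)/(8·41.0³·8) = 50.217 N/mm
F = k·δ = 50.217 × 37.9 = 1903.2 N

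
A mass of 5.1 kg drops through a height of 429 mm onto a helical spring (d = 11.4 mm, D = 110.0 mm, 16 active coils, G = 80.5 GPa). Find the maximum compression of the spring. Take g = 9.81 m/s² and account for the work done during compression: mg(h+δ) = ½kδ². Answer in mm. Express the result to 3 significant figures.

79.9 mm

k = Gd⁴/(8D³N_a) = (80.5×10³)(11.4⁴)/(8·110.0³·16) = 7.9804 N/mm
W = mg = 5.1 × 9.81 = 50.031 N
½kδ² − Wδ − Wh = 0 → δ = (W + √(W² + 2kWh))/k
δ = (50.031 + √(2503.1 + 342573))/7.9804 = (50.031 + 587.43)/7.9804 = 79.878 mm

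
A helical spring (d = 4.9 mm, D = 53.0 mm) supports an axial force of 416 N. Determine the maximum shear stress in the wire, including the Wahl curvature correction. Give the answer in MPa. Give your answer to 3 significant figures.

Spring index C = D/d = 53.0/4.9 = 10.8163
K_W = (4C−1)/(4C−4) + 0.615/C = 42.265/39.265 + 0.0569 = 1.1333
τ₀ = 8FD/(πd³) = 8·416·53.0/(π·4.9³) = 176384/369.61 = 477.22 MPa
τ_max = K·τ₀ = 1.1333 × 477.22 = 540.82 MPa

541 MPa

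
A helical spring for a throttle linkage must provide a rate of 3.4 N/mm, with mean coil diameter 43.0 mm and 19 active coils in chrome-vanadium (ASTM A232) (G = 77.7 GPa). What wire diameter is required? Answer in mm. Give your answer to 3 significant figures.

4.80 mm

d = (8D³N_a·k / G)^(1/4) = (8·43.0³·19·3.4 / (77.7×10³))^0.25
  = (528.82)^0.25 = 4.7954 mm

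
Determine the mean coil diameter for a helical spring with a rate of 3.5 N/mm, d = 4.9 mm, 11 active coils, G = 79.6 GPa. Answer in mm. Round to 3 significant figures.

53.0 mm

D = (Gd⁴/(8N_a·k))^(1/3) = (79.6×10³·4.9⁴/(8·11·3.5))^(1/3)
  = (148986)^(1/3) = 53.0130 mm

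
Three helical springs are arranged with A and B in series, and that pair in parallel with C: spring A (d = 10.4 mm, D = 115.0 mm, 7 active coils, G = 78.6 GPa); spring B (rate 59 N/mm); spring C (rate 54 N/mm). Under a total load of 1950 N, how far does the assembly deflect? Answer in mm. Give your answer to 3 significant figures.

k_A = Gd⁴/(8D³N_a) = (78.6×10³)(10.4⁴)/(8·115.0³·7) = 10.796 N/mm
Springs A,B series: k_AB = 1/(1/10.796+1/59) = 9.1263 N/mm; parallel with C: k_eq = 9.1263+54 = 63.126 N/mm
δ = F/k_eq = 1950/63.126 = 30.89 mm

30.9 mm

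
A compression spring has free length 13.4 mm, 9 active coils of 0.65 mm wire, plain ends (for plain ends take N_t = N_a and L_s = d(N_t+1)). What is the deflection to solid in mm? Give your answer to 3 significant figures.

N_t = 9; L_s = 0.65·10 = 6.5 mm
δ_solid = L₀ − L_s = 13.4 − 6.5 = 6.9 mm

6.90 mm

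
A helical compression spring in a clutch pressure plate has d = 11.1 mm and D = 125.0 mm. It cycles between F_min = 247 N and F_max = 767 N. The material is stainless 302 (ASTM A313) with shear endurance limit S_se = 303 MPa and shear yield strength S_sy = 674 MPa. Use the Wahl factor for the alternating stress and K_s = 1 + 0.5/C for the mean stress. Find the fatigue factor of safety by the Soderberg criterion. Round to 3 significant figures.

2.45

C = D/d = 125.0/11.1 = 11.2613; K_W = (4C−1)/(4C−4)+0.615/C = 1.1277; K_s = 1+0.5/C = 1.0444
F_a = (F_max−F_min)/2 = 260 N; F_m = (F_max+F_min)/2 = 507 N
τ_a = K_W·8F_aD/(πd³) = 1.1277 × 60.514 = 68.242 MPa
τ_m = K_s·8F_mD/(πd³) = 1.0444 × 118 = 123.24 MPa
Soderberg: 1/n_f = τ_a/S_se + τ_m/S_sy = 68.242/303 + 123.24/674 = 0.22522 + 0.18285 = 0.40807
n_f = 1/0.40807 = 2.451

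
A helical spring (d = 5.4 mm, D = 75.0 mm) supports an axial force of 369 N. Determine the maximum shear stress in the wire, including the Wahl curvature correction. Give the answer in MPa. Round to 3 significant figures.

493 MPa

Spring index C = D/d = 75.0/5.4 = 13.8889
K_W = (4C−1)/(4C−4) + 0.615/C = 54.556/51.556 + 0.0443 = 1.1025
τ₀ = 8FD/(πd³) = 8·369·75.0/(π·5.4³) = 221400/494.69 = 447.56 MPa
τ_max = K·τ₀ = 1.1025 × 447.56 = 493.42 MPa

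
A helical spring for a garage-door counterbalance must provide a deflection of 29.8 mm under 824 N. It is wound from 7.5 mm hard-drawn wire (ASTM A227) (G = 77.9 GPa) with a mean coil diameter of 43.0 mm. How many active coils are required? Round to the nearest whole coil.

Required rate k = F/δ = 824/29.8 = 27.651 N/mm
N_a = Gd⁴/(8D³k) = (77.9×10³ × 7.5⁴)/(8 × 43.0³ × 27.651)
    = 2.4648e+08 / 1.75876e+07 = 14.01 → 14 coils

14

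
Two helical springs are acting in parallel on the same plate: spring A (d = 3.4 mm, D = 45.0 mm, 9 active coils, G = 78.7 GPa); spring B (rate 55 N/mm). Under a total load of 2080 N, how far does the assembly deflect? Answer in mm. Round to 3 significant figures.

k_A = Gd⁴/(8D³N_a) = (78.7×10³)(3.4⁴)/(8·45.0³·9) = 1.603 N/mm
Parallel: k_eq = 1.603 + 55 = 56.603 N/mm
δ = F/k_eq = 2080/56.603 = 36.747 mm

36.7 mm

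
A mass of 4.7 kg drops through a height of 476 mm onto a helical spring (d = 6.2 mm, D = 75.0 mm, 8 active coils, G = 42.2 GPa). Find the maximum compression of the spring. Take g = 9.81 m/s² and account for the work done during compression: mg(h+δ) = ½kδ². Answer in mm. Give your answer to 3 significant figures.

k = Gd⁴/(8D³N_a) = (42.2×10³)(6.2⁴)/(8·75.0³·8) = 2.3095 N/mm
W = mg = 4.7 × 9.81 = 46.107 N
½kδ² − Wδ − Wh = 0 → δ = (W + √(W² + 2kWh))/k
δ = (46.107 + √(2125.9 + 101372))/2.3095 = (46.107 + 321.71)/2.3095 = 159.26 mm

159 mm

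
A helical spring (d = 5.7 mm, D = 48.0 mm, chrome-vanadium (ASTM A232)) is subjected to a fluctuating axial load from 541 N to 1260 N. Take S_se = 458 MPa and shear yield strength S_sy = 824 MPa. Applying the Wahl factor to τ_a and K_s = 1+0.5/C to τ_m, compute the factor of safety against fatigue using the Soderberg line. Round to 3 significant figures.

0.729

C = D/d = 48.0/5.7 = 8.4211; K_W = (4C−1)/(4C−4)+0.615/C = 1.1741; K_s = 1+0.5/C = 1.0594
F_a = (F_max−F_min)/2 = 359.5 N; F_m = (F_max+F_min)/2 = 900.5 N
τ_a = K_W·8F_aD/(πd³) = 1.1741 × 237.28 = 278.59 MPa
τ_m = K_s·8F_mD/(πd³) = 1.0594 × 594.35 = 629.64 MPa
Soderberg: 1/n_f = τ_a/S_se + τ_m/S_sy = 278.59/458 + 629.64/824 = 0.60827 + 0.76412 = 1.3724
n_f = 1/1.3724 = 0.7287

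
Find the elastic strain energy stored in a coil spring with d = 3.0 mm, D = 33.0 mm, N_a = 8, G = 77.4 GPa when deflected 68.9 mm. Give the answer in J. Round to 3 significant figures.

6.47 J

k = Gd⁴/(8D³N_a) = (77.4×10³)(3.0⁴)/(8·33.0³·8) = 2.7259 N/mm
U = ½kδ² = 0.5 × 2.7259 × 68.9² = 6470.1 N·mm = 6.4701 J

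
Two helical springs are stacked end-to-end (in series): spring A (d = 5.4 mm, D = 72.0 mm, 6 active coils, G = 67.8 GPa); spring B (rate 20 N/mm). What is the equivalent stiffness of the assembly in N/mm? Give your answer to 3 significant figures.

2.77 N/mm

k_A = Gd⁴/(8D³N_a) = (67.8×10³)(5.4⁴)/(8·72.0³·6) = 3.2179 N/mm
Series: 1/k_eq = 1/3.2179 + 1/20 = 0.36077; k_eq = 2.7719 N/mm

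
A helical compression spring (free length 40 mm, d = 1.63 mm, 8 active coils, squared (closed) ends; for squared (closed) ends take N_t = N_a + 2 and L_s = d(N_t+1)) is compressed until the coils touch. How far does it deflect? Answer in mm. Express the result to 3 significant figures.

22.1 mm

N_t = 10; L_s = 1.63·11 = 17.93 mm
δ_solid = L₀ − L_s = 40 − 17.93 = 22.07 mm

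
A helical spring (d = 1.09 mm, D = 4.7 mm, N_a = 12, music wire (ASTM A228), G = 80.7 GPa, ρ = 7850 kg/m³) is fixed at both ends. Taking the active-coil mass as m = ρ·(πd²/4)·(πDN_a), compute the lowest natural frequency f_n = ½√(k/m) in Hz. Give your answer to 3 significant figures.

k = Gd⁴/(8D³N_a) = (80.7×10³)(1.09⁴)/(8·4.7³·12) = 11.429 N/mm = 11429 N/m
Wire length L = πDN_a = π·4.7·12 = 177.19 mm
m = ρ·(πd²/4)·L = 7850 × 0.93313×10⁻⁶ m² × 0.17719 m = 0.0012979 kg
f_n = ½√(k/m) = 0.5·√(11429/0.0012979) = 0.5·√(8.8059e+06) = 1483.7 Hz

1480 Hz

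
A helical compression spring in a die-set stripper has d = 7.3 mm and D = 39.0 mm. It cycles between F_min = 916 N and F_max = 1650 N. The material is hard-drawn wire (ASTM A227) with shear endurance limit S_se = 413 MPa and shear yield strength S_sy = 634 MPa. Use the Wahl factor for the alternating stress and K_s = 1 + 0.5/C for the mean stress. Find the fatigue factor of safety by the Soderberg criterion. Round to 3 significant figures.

C = D/d = 39.0/7.3 = 5.3425; K_W = (4C−1)/(4C−4)+0.615/C = 1.2878; K_s = 1+0.5/C = 1.0936
F_a = (F_max−F_min)/2 = 367 N; F_m = (F_max+F_min)/2 = 1283 N
τ_a = K_W·8F_aD/(πd³) = 1.2878 × 93.692 = 120.66 MPa
τ_m = K_s·8F_mD/(πd³) = 1.0936 × 327.54 = 358.19 MPa
Soderberg: 1/n_f = τ_a/S_se + τ_m/S_sy = 120.66/413 + 358.19/634 = 0.29215 + 0.56497 = 0.85713
n_f = 1/0.85713 = 1.167

1.17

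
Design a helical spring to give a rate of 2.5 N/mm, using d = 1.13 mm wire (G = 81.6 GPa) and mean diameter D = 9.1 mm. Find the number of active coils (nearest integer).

9

N_a = Gd⁴/(8D³k) = (81.6×10³ × 1.13⁴)/(8 × 9.1³ × 2.5)
    = 133047 / 15071.4 = 8.828 → 9 coils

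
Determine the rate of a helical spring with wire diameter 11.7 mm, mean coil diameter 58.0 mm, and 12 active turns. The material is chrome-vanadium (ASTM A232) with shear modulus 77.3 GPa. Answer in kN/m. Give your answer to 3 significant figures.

k = Gd⁴/(8D³N_a) = (77.3×10³ × 11.7⁴) / (8 × 58.0³ × 12)
  = 1.44851e+09 / 1.87308e+07 = 77.334 N/mm

77.3 kN/m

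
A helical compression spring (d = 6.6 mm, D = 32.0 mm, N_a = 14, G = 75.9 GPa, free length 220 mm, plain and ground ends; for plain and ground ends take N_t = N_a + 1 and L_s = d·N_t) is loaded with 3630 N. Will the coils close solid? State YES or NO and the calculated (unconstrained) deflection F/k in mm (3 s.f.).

NO, δ = 92.5 mm

k = Gd⁴/(8D³N_a) = (75.9×10³)(6.6⁴)/(8·32.0³·14) = 39.242 N/mm
N_t = 15; L_s = 6.6·15 = 99 mm; δ_solid = L₀ − L_s = 220 − 99 = 121 mm
δ = F/k = 3630/39.242 = 92.503 mm
δ < δ_solid → spring does not go solid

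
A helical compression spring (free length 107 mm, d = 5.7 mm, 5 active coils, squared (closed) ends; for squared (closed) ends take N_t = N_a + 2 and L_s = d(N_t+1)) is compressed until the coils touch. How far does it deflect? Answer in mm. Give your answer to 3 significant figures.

61.4 mm

N_t = 7; L_s = 5.7·8 = 45.6 mm
δ_solid = L₀ − L_s = 107 − 45.6 = 61.4 mm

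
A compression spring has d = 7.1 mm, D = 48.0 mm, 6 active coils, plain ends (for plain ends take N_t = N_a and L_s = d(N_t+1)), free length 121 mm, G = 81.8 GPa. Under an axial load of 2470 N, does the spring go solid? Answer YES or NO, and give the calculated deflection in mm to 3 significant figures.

k = Gd⁴/(8D³N_a) = (81.8×10³)(7.1⁴)/(8·48.0³·6) = 39.158 N/mm
N_t = 6; L_s = 7.1·7 = 49.7 mm; δ_solid = L₀ − L_s = 121 − 49.7 = 71.3 mm
δ = F/k = 2470/39.158 = 63.078 mm
δ < δ_solid → spring does not go solid

NO, δ = 63.1 mm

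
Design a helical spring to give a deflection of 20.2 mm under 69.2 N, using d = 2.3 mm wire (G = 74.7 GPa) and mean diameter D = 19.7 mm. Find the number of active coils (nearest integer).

Required rate k = F/δ = 69.2/20.2 = 3.4257 N/mm
N_a = Gd⁴/(8D³k) = (74.7×10³ × 2.3⁴)/(8 × 19.7³ × 3.4257)
    = 2.09041e+06 / 209529 = 9.977 → 10 coils

10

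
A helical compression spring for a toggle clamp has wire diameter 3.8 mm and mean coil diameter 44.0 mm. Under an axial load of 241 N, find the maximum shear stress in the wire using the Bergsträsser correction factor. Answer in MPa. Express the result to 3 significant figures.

549 MPa

Spring index C = D/d = 44.0/3.8 = 11.5789
K_B = (4C+2)/(4C−3) = 48.316/43.316 = 1.1154
τ₀ = 8FD/(πd³) = 8·241·44.0/(π·3.8³) = 84832/172.39 = 492.11 MPa
τ_max = K·τ₀ = 1.1154 × 492.11 = 548.91 MPa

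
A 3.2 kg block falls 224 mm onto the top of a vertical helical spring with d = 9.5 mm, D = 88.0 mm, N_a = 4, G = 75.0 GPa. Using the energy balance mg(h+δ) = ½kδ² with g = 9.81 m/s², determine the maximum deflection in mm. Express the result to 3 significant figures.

23.6 mm

k = Gd⁴/(8D³N_a) = (75.0×10³)(9.5⁴)/(8·88.0³·4) = 28.013 N/mm
W = mg = 3.2 × 9.81 = 31.392 N
½kδ² − Wδ − Wh = 0 → δ = (W + √(W² + 2kWh))/k
δ = (31.392 + √(985.46 + 393962))/28.013 = (31.392 + 628.45)/28.013 = 23.555 mm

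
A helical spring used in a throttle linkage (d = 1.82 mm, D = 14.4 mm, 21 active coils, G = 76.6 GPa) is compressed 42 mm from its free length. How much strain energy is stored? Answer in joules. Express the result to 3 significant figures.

1.48 J

k = Gd⁴/(8D³N_a) = (76.6×10³)(1.82⁴)/(8·14.4³·21) = 1.6754 N/mm
U = ½kδ² = 0.5 × 1.6754 × 42² = 1477.7 N·mm = 1.4777 J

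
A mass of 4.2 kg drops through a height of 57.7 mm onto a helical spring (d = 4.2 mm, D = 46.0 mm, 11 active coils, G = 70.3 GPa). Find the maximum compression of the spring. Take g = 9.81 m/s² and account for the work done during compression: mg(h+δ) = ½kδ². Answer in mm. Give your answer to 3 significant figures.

62.2 mm

k = Gd⁴/(8D³N_a) = (70.3×10³)(4.2⁴)/(8·46.0³·11) = 2.5539 N/mm
W = mg = 4.2 × 9.81 = 41.202 N
½kδ² − Wδ − Wh = 0 → δ = (W + √(W² + 2kWh))/k
δ = (41.202 + √(1697.6 + 12142.8))/2.5539 = (41.202 + 117.65)/2.5539 = 62.199 mm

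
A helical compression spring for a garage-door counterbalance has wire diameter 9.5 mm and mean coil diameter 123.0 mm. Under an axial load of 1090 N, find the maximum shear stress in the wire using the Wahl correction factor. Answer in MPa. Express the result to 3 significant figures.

Spring index C = D/d = 123.0/9.5 = 12.9474
K_W = (4C−1)/(4C−4) + 0.615/C = 50.789/47.789 + 0.0475 = 1.1103
τ₀ = 8FD/(πd³) = 8·1090·123.0/(π·9.5³) = 1.07256e+06/2693.5 = 398.2 MPa
τ_max = K·τ₀ = 1.1103 × 398.2 = 442.11 MPa

442 MPa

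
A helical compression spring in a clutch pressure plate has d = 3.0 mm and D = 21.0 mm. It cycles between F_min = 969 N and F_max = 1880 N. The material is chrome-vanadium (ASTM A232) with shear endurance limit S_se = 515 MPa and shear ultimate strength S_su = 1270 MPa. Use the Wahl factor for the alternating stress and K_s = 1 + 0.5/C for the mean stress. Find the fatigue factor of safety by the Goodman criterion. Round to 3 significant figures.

0.222

C = D/d = 21.0/3.0 = 7.0000; K_W = (4C−1)/(4C−4)+0.615/C = 1.2129; K_s = 1+0.5/C = 1.0714
F_a = (F_max−F_min)/2 = 455.5 N; F_m = (F_max+F_min)/2 = 1424.5 N
τ_a = K_W·8F_aD/(πd³) = 1.2129 × 902.16 = 1094.2 MPa
τ_m = K_s·8F_mD/(πd³) = 1.0714 × 2821.4 = 3022.9 MPa
Goodman: 1/n_f = τ_a/S_se + τ_m/S_su = 1094.2/515 + 3022.9/1270 = 2.12465 + 2.38022 = 4.5049
n_f = 1/4.5049 = 0.222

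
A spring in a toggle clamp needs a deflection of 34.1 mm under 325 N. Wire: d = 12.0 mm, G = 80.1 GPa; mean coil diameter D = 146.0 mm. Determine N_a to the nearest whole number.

Required rate k = F/δ = 325/34.1 = 9.5308 N/mm
N_a = Gd⁴/(8D³k) = (80.1×10³ × 12.0⁴)/(8 × 146.0³ × 9.5308)
    = 1.66095e+09 / 2.37289e+08 = 7 → 7 coils

7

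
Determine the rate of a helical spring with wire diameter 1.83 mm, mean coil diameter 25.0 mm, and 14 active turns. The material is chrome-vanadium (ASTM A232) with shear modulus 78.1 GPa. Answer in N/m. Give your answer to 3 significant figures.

501 N/m

k = Gd⁴/(8D³N_a) = (78.1×10³ × 1.83⁴) / (8 × 25.0³ × 14)
  = 875902 / 1.75e+06 = 0.50052 N/mm = 500.52 N/m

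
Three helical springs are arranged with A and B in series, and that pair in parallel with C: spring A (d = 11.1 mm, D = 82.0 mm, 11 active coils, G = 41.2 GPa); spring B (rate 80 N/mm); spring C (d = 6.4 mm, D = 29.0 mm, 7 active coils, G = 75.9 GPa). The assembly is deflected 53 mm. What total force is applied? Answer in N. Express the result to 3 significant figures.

k_A = Gd⁴/(8D³N_a) = (41.2×10³)(11.1⁴)/(8·82.0³·11) = 12.89 N/mm
k_C = Gd⁴/(8D³N_a) = (75.9×10³)(6.4⁴)/(8·29.0³·7) = 93.235 N/mm
Springs A,B series: k_AB = 1/(1/12.89+1/80) = 11.102 N/mm; parallel with C: k_eq = 11.102+93.235 = 104.34 N/mm
F = k_eq·δ = 104.34·53 = 5529.8 N

5530 N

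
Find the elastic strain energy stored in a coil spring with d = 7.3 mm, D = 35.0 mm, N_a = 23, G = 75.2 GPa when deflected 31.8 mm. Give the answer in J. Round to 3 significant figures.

13.7 J

k = Gd⁴/(8D³N_a) = (75.2×10³)(7.3⁴)/(8·35.0³·23) = 27.07 N/mm
U = ½kδ² = 0.5 × 27.07 × 31.8² = 13687 N·mm = 13.687 J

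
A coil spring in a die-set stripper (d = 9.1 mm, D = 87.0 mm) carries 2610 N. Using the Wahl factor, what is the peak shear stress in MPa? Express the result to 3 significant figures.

884 MPa

Spring index C = D/d = 87.0/9.1 = 9.5604
K_W = (4C−1)/(4C−4) + 0.615/C = 37.242/34.242 + 0.0643 = 1.1519
τ₀ = 8FD/(πd³) = 8·2610·87.0/(π·9.1³) = 1.81656e+06/2367.4 = 767.32 MPa
τ_max = K·τ₀ = 1.1519 × 767.32 = 883.9 MPa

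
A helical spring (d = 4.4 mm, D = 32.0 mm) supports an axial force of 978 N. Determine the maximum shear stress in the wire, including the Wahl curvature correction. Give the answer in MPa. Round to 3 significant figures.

1130 MPa

Spring index C = D/d = 32.0/4.4 = 7.2727
K_W = (4C−1)/(4C−4) + 0.615/C = 28.091/25.091 + 0.0846 = 1.2041
τ₀ = 8FD/(πd³) = 8·978·32.0/(π·4.4³) = 250368/267.61 = 935.56 MPa
τ_max = K·τ₀ = 1.2041 × 935.56 = 1126.5 MPa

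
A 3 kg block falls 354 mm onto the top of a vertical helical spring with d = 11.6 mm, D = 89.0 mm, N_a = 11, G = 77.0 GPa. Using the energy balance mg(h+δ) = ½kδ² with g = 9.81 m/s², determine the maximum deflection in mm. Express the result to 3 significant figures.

31.8 mm

k = Gd⁴/(8D³N_a) = (77.0×10³)(11.6⁴)/(8·89.0³·11) = 22.473 N/mm
W = mg = 3 × 9.81 = 29.43 N
½kδ² − Wδ − Wh = 0 → δ = (W + √(W² + 2kWh))/k
δ = (29.43 + √(866.12 + 468267))/22.473 = (29.43 + 684.93)/22.473 = 31.787 mm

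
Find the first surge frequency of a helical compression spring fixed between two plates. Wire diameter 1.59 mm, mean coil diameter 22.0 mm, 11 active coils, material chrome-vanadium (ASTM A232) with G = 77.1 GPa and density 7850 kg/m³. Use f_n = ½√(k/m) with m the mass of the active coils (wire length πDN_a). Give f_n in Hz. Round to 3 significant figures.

105 Hz

k = Gd⁴/(8D³N_a) = (77.1×10³)(1.59⁴)/(8·22.0³·11) = 0.52589 N/mm = 525.89 N/m
Wire length L = πDN_a = π·22.0·11 = 760.27 mm
m = ρ·(πd²/4)·L = 7850 × 1.9856×10⁻⁶ m² × 0.76027 m = 0.01185 kg
f_n = ½√(k/m) = 0.5·√(525.89/0.01185) = 0.5·√(44379) = 105.33 Hz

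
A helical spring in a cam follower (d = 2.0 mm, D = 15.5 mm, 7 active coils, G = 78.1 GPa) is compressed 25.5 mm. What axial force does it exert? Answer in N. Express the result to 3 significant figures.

153 N

k = Gd⁴/(8D³N_a) = (78.1×10³)(2.0⁴)/(8·15.5³·7) = 5.9922 N/mm
F = k·δ = 5.9922 × 25.5 = 152.8 N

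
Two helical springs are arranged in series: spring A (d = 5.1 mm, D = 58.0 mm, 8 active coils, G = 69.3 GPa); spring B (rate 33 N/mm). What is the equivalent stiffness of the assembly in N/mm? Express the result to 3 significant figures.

k_A = Gd⁴/(8D³N_a) = (69.3×10³)(5.1⁴)/(8·58.0³·8) = 3.7545 N/mm
Series: 1/k_eq = 1/3.7545 + 1/33 = 0.29665; k_eq = 3.371 N/mm

3.37 N/mm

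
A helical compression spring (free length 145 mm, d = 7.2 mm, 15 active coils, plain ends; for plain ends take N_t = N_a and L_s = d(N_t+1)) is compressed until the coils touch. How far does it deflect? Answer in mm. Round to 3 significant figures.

29.8 mm

N_t = 15; L_s = 7.2·16 = 115.2 mm
δ_solid = L₀ − L_s = 145 − 115.2 = 29.8 mm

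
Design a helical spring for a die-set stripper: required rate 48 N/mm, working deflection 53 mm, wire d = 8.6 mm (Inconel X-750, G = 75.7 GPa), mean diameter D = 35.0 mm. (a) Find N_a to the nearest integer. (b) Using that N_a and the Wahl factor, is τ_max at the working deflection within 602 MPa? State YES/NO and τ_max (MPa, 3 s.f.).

N_a = Gd⁴/(8D³k) = (75.7×10³)(8.6⁴)/(8·35.0³·48) = 25.15 → N_a = 25
Actual rate k = Gd⁴/(8D³·25) = 48.29 N/mm
Working load F = kδ = 48.29·53 = 2559.4 N
C = 35.0/8.6 = 4.0698; K_W = (4C−1)/(4C−4)+0.615/C = 1.3954
τ_max = K_W·8FD/(πd³) = 1.3954·358.63 = 500.44 MPa
τ_max ≤ 602 MPa → acceptable

(a) 25 coils; (b) YES, τ_max = 500 MPa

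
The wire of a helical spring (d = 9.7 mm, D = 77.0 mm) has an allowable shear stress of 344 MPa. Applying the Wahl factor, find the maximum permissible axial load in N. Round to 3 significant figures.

1350 N

C = D/d = 77.0/9.7 = 7.9381
K_W = (4C−1)/(4C−4) + 0.615/C = 30.753/27.753 + 0.0775 = 1.1856
τ_max = K·8FD/(πd³) → F_max = τ_allow·πd³/(8DK)
F_max = 344·π·9.7³/(8·77.0·1.1856) = 9.8633e+05/730.31 = 1350.6 N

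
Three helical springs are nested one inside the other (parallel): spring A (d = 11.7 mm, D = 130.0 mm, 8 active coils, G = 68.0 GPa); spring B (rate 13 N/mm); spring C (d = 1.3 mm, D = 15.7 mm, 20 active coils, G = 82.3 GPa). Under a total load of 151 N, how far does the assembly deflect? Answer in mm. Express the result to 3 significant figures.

6.73 mm

k_A = Gd⁴/(8D³N_a) = (68.0×10³)(11.7⁴)/(8·130.0³·8) = 9.0624 N/mm
k_C = Gd⁴/(8D³N_a) = (82.3×10³)(1.3⁴)/(8·15.7³·20) = 0.37962 N/mm
Parallel: k_eq = 9.0624 + 13 + 0.37962 = 22.442 N/mm
δ = F/k_eq = 151/22.442 = 6.7285 mm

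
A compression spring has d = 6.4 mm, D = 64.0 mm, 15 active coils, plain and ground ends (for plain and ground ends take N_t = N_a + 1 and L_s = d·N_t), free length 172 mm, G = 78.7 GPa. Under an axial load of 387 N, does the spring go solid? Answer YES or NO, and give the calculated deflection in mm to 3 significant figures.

YES, δ = 92.2 mm

k = Gd⁴/(8D³N_a) = (78.7×10³)(6.4⁴)/(8·64.0³·15) = 4.1973 N/mm
N_t = 16; L_s = 6.4·16 = 102.4 mm; δ_solid = L₀ − L_s = 172 − 102.4 = 69.6 mm
δ = F/k = 387/4.1973 = 92.201 mm
δ ≥ δ_solid → spring goes solid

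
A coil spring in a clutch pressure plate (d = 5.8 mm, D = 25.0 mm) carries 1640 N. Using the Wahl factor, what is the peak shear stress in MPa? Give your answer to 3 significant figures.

733 MPa

Spring index C = D/d = 25.0/5.8 = 4.3103
K_W = (4C−1)/(4C−4) + 0.615/C = 16.241/13.241 + 0.1427 = 1.3692
τ₀ = 8FD/(πd³) = 8·1640·25.0/(π·5.8³) = 328000/612.96 = 535.11 MPa
τ_max = K·τ₀ = 1.3692 × 535.11 = 732.69 MPa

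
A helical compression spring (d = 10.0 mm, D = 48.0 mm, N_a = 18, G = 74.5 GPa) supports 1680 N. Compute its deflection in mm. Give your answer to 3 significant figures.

35.9 mm

k = Gd⁴/(8D³N_a) = (74.5×10³)(10.0⁴)/(8·48.0³·18) = 46.781 N/mm
δ = F/k = 1680 / 46.781 = 35.912 mm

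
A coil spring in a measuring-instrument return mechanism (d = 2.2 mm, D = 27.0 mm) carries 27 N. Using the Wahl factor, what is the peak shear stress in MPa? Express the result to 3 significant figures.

195 MPa

Spring index C = D/d = 27.0/2.2 = 12.2727
K_W = (4C−1)/(4C−4) + 0.615/C = 48.091/45.091 + 0.0501 = 1.1166
τ₀ = 8FD/(πd³) = 8·27·27.0/(π·2.2³) = 5832/33.452 = 174.34 MPa
τ_max = K·τ₀ = 1.1166 × 174.34 = 194.68 MPa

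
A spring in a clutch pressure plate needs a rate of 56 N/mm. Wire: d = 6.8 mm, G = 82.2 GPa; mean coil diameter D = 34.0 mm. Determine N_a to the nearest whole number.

N_a = Gd⁴/(8D³k) = (82.2×10³ × 6.8⁴)/(8 × 34.0³ × 56)
    = 1.75755e+08 / 1.76082e+07 = 9.981 → 10 coils

10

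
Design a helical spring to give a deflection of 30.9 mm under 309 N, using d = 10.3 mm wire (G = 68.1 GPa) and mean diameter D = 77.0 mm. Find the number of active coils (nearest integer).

21

Required rate k = F/δ = 309/30.9 = 10 N/mm
N_a = Gd⁴/(8D³k) = (68.1×10³ × 10.3⁴)/(8 × 77.0³ × 10)
    = 7.66471e+08 / 3.65226e+07 = 20.99 → 21 coils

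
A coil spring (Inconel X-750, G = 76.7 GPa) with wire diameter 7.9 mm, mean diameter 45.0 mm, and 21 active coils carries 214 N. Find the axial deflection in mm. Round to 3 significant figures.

11.0 mm

k = Gd⁴/(8D³N_a) = (76.7×10³)(7.9⁴)/(8·45.0³·21) = 19.514 N/mm
δ = F/k = 214 / 19.514 = 10.966 mm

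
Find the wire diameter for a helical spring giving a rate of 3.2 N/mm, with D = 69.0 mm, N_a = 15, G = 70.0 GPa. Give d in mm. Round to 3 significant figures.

6.52 mm

d = (8D³N_a·k / G)^(1/4) = (8·69.0³·15·3.2 / (70.0×10³))^0.25
  = (1802.1)^0.25 = 6.5155 mm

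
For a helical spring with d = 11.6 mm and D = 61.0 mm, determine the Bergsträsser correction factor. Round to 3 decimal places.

1.277

C = D/d = 61.0/11.6 = 5.2586
K_B = (4C+2)/(4C−3) = 23.034/18.034 = 1.2772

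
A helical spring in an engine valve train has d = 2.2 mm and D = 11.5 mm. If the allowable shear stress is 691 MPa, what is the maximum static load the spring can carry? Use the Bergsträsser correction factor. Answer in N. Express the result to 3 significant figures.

196 N

C = D/d = 11.5/2.2 = 5.2273
K_B = (4C+2)/(4C−3) = 22.909/17.909 = 1.2792
τ_max = K·8FD/(πd³) → F_max = τ_allow·πd³/(8DK)
F_max = 691·π·2.2³/(8·11.5·1.2792) = 23115/117.69 = 196.41 N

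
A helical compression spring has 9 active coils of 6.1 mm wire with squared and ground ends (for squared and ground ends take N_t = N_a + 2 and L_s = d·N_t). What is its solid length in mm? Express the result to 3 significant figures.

67.1 mm

squared and ground ends: N_t = N_a + 2 = 9 + 2 = 11
L_s = d·N_t = 6.1 × 11 = 67.1 mm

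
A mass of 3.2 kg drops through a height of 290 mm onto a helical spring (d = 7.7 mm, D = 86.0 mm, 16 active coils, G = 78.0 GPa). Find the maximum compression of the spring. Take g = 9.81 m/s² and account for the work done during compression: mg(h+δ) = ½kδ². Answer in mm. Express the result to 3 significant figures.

83.4 mm

k = Gd⁴/(8D³N_a) = (78.0×10³)(7.7⁴)/(8·86.0³·16) = 3.3678 N/mm
W = mg = 3.2 × 9.81 = 31.392 N
½kδ² − Wδ − Wh = 0 → δ = (W + √(W² + 2kWh))/k
δ = (31.392 + √(985.46 + 61319.6))/3.3678 = (31.392 + 249.61)/3.3678 = 83.437 mm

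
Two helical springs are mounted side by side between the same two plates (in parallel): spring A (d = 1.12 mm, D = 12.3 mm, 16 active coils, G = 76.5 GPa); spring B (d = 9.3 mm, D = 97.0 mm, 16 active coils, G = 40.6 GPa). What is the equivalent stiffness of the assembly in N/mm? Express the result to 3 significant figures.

3.11 N/mm

k_A = Gd⁴/(8D³N_a) = (76.5×10³)(1.12⁴)/(8·12.3³·16) = 0.50537 N/mm
k_B = Gd⁴/(8D³N_a) = (40.6×10³)(9.3⁴)/(8·97.0³·16) = 2.5998 N/mm
Parallel: k_eq = 0.50537 + 2.5998 = 3.1051 N/mm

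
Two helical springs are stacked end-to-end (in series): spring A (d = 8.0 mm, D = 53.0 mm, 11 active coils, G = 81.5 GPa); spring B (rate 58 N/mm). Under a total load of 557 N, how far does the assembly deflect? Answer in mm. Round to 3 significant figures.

k_A = Gd⁴/(8D³N_a) = (81.5×10³)(8.0⁴)/(8·53.0³·11) = 25.48 N/mm
Series: 1/k_eq = 1/25.48 + 1/58 = 0.056487; k_eq = 17.703 N/mm
δ = F/k_eq = 557/17.703 = 31.463 mm

31.5 mm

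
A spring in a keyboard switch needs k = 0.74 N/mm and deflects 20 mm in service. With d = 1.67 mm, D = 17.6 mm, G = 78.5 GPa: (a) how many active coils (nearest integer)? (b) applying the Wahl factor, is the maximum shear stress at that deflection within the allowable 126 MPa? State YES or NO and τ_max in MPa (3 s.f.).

(a) 19 coils; (b) NO, τ_max = 161 MPa

N_a = Gd⁴/(8D³k) = (78.5×10³)(1.67⁴)/(8·17.6³·0.74) = 18.92 → N_a = 19
Actual rate k = Gd⁴/(8D³·19) = 0.73681 N/mm
Working load F = kδ = 0.73681·20 = 14.736 N
C = 17.6/1.67 = 10.5389; K_W = (4C−1)/(4C−4)+0.615/C = 1.1370
τ_max = K_W·8FD/(πd³) = 1.1370·141.8 = 161.23 MPa
τ_max > 126 MPa → exceeds allowable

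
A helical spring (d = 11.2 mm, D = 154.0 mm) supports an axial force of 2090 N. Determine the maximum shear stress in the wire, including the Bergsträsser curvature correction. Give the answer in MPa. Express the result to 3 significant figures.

639 MPa

Spring index C = D/d = 154.0/11.2 = 13.7500
K_B = (4C+2)/(4C−3) = 57.000/52.000 = 1.0962
τ₀ = 8FD/(πd³) = 8·2090·154.0/(π·11.2³) = 2.57488e+06/4413.7 = 583.38 MPa
τ_max = K·τ₀ = 1.0962 × 583.38 = 639.48 MPa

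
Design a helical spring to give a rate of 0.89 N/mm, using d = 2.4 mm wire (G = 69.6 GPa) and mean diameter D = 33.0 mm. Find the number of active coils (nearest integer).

N_a = Gd⁴/(8D³k) = (69.6×10³ × 2.4⁴)/(8 × 33.0³ × 0.89)
    = 2.30916e+06 / 255871 = 9.025 → 9 coils

9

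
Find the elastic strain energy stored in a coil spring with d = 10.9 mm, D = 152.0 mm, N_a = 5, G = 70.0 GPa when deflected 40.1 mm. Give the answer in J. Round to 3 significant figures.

k = Gd⁴/(8D³N_a) = (70.0×10³)(10.9⁴)/(8·152.0³·5) = 7.0342 N/mm
U = ½kδ² = 0.5 × 7.0342 × 40.1² = 5655.5 N·mm = 5.6555 J

5.66 J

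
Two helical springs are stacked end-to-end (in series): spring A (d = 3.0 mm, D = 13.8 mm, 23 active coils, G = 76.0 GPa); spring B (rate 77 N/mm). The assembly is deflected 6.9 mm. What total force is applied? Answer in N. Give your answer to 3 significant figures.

k_A = Gd⁴/(8D³N_a) = (76.0×10³)(3.0⁴)/(8·13.8³·23) = 12.73 N/mm
Series: 1/k_eq = 1/12.73 + 1/77 = 0.091539; k_eq = 10.924 N/mm
F = k_eq·δ = 10.924·6.9 = 75.378 N

75.4 N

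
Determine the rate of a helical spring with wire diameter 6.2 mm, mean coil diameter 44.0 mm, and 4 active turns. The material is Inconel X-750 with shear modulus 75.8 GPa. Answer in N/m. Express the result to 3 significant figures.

k = Gd⁴/(8D³N_a) = (75.8×10³ × 6.2⁴) / (8 × 44.0³ × 4)
  = 1.12005e+08 / 2.72589e+06 = 41.089 N/mm = 41089 N/m

41100 N/m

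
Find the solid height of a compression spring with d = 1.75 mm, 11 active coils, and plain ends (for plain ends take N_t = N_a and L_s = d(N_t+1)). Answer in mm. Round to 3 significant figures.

21.0 mm

plain ends: N_t = N_a = 11
L_s = d·(N_t+1) = 1.75 × 12 = 21 mm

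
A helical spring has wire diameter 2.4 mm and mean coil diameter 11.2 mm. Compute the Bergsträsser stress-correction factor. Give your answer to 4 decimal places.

1.3191

C = D/d = 11.2/2.4 = 4.6667
K_B = (4C+2)/(4C−3) = 20.667/15.667 = 1.3191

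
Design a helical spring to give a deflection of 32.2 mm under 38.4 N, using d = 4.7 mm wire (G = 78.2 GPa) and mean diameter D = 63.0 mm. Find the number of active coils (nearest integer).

Required rate k = F/δ = 38.4/32.2 = 1.1925 N/mm
N_a = Gd⁴/(8D³k) = (78.2×10³ × 4.7⁴)/(8 × 63.0³ × 1.1925)
    = 3.81591e+07 / 2.38554e+06 = 16 → 16 coils

16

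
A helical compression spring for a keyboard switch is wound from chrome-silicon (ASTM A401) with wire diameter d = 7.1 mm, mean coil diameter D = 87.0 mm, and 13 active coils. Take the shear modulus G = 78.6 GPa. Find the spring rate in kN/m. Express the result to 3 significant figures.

2.92 kN/m

k = Gd⁴/(8D³N_a) = (78.6×10³ × 7.1⁴) / (8 × 87.0³ × 13)
  = 1.99736e+08 / 6.84843e+07 = 2.9165 N/mm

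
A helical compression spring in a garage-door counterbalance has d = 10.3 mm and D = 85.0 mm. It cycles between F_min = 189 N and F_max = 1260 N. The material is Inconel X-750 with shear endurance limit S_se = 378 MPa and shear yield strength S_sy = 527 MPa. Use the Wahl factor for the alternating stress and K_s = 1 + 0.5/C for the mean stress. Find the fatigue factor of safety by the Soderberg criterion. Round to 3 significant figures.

C = D/d = 85.0/10.3 = 8.2524; K_W = (4C−1)/(4C−4)+0.615/C = 1.1779; K_s = 1+0.5/C = 1.0606
F_a = (F_max−F_min)/2 = 535.5 N; F_m = (F_max+F_min)/2 = 724.5 N
τ_a = K_W·8F_aD/(πd³) = 1.1779 × 106.07 = 124.95 MPa
τ_m = K_s·8F_mD/(πd³) = 1.0606 × 143.51 = 152.21 MPa
Soderberg: 1/n_f = τ_a/S_se + τ_m/S_sy = 124.95/378 + 152.21/527 = 0.33055 + 0.28882 = 0.61937
n_f = 1/0.61937 = 1.615

1.61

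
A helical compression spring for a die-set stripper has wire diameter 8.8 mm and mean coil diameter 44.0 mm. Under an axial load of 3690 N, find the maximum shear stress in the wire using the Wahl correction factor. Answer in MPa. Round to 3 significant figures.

Spring index C = D/d = 44.0/8.8 = 5.0000
K_W = (4C−1)/(4C−4) + 0.615/C = 19.000/16.000 + 0.1230 = 1.3105
τ₀ = 8FD/(πd³) = 8·3690·44.0/(π·8.8³) = 1.29888e+06/2140.9 = 606.7 MPa
τ_max = K·τ₀ = 1.3105 × 606.7 = 795.08 MPa

795 MPa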